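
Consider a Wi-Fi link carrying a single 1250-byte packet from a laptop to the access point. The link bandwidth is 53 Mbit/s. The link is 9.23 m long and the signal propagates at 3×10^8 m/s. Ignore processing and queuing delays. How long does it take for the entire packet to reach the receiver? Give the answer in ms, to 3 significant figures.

0.189 ms

L = 1250 × 8 = 10000 bits.
Transmission delay = L/R = 10000 / 53000000 = 0.188679 ms.
Propagation delay = d/s = 9.23 m / 300000000 m/s = 3.07667e-05 ms.
Total = 0.189 ms.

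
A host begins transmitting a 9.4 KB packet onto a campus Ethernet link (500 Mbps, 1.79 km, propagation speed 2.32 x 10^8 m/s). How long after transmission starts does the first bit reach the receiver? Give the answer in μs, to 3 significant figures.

7.72 μs

First bit experiences only propagation delay: d/s = 1790/2.32e+08 = 7.72 μs.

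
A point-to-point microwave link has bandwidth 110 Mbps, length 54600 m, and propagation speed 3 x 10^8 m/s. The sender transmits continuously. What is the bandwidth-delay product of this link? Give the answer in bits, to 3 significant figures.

Propagation delay = 54600 / 300000000 = 0.000182 s.
BDP = R × t_prop = 110000000 × 0.000182 = 20020 bits.

20000 bits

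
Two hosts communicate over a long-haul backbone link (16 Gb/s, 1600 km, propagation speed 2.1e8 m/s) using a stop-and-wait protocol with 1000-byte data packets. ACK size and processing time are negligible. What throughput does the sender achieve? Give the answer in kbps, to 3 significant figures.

t_tx = L/R = 8000/16000000000 = 5e-07 s.
t_prop = 1600000/210000000 = 0.00761905 s; RTT = 0.0152381 s.
Cycle = t_tx + RTT = 0.0152386 s.
Throughput = L / cycle = 8000 / 0.0152386 = 525 kbps.

525 kbps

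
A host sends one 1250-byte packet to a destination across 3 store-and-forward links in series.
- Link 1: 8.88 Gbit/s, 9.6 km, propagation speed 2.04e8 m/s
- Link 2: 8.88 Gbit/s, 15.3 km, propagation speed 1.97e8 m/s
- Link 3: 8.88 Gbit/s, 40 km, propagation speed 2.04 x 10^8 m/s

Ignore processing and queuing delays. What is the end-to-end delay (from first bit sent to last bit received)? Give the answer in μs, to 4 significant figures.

324.2 μs

L = 1250 × 8 = 10000 bits.
Transmission delay per hop = L/R = 10000/8880000000 = 1.12613 μs; 3 hops → 3.37838 μs.
Propagation delays (d/s per hop): 47.0588, 77.665, 196.078 μs; sum = 320.802 μs.
End-to-end = 324.2 μs.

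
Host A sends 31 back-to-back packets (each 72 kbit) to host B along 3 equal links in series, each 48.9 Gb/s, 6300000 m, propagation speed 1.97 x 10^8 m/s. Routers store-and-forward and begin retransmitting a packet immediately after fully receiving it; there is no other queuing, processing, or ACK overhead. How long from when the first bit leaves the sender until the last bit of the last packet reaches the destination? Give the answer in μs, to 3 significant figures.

96000 μs

Per-hop transmission t_tx = L/R = 72000/48900000000 = 1.47239 μs.
Per-hop propagation t_prop = 6300000/197000000 = 31979.7 μs.
Pipeline fill: first packet needs 3·t_tx to clear all hops; remaining 30 packets each add one t_tx.
Total = (3+31-1)·t_tx + 3·t_prop = 33·1.47239 + 3·31979.7 = 96000 μs.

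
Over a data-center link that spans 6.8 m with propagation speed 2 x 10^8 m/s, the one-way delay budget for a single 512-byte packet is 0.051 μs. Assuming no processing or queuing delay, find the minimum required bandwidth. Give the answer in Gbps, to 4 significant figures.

240.9 Gbps

L = 4096 bits.
Propagation delay = 6.8 / 200000000 = 0.034 μs.
Transmission budget = 0.051 − 0.034 = 0.017 μs.
R ≥ L / t_tx = 4096 bits / 1.7e-08 s = 240.9 Gbps.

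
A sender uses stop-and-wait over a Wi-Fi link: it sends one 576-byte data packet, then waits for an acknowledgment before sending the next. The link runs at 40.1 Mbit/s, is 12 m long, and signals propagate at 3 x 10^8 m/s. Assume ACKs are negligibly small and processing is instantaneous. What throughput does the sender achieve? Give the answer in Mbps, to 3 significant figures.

40.1 Mbps

t_tx = L/R = 4608/40100000 = 0.000114913 s.
t_prop = 12/300000000 = 4e-08 s; RTT = 8e-08 s.
Cycle = t_tx + RTT = 0.000114993 s.
Throughput = L / cycle = 4608 / 0.000114993 = 40.1 Mbps.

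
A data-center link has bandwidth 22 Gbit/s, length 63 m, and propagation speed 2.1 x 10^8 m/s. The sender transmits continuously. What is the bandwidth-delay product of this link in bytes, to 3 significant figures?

825 bytes

Propagation delay = 63 / 210000000 = 3e-07 s.
BDP = R × t_prop = 22000000000 × 3e-07 = 6600 bits.
In bytes: 6600/8 = 825 bytes.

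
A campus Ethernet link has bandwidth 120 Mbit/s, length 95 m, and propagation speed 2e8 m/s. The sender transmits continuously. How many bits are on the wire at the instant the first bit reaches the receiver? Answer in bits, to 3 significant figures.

Propagation delay = 95 / 200000000 = 4.75e-07 s.
BDP = R × t_prop = 120000000 × 4.75e-07 = 57 bits.

57.0 bits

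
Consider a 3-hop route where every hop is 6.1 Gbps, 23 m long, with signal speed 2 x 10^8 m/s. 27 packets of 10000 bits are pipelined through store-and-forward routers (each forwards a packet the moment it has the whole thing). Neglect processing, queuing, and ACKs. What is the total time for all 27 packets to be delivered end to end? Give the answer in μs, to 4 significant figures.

47.89 μs

Per-hop transmission t_tx = L/R = 10000/6100000000 = 1.63934 μs.
Per-hop propagation t_prop = 23/200000000 = 0.115 μs.
Pipeline fill: first packet needs 3·t_tx to clear all hops; remaining 26 packets each add one t_tx.
Total = (3+27-1)·t_tx + 3·t_prop = 29·1.63934 + 3·0.115 = 47.89 μs.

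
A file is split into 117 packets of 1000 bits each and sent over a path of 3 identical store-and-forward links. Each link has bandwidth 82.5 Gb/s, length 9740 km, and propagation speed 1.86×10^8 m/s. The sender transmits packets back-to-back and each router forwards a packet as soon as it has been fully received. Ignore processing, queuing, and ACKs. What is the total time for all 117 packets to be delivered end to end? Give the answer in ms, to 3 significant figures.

Per-hop transmission t_tx = L/R = 1000/82500000000 = 1.21212e-05 ms.
Per-hop propagation t_prop = 9740000/186000000 = 52.3656 ms.
Pipeline fill: first packet needs 3·t_tx to clear all hops; remaining 116 packets each add one t_tx.
Total = (3+117-1)·t_tx + 3·t_prop = 119·1.21212e-05 + 3·52.3656 = 157 ms.

157 ms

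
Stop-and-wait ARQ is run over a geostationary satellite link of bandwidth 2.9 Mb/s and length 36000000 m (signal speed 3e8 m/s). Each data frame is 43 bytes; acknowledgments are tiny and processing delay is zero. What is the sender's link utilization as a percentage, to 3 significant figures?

0.0494 %

t_tx = L/R = 344/2900000 = 0.000118621 s.
t_prop = 36000000/300000000 = 0.12 s; RTT = 0.24 s.
Cycle = t_tx + RTT = 0.240119 s.
Utilization = t_tx / cycle = 0.000118621/0.240119 = 0.0494 %.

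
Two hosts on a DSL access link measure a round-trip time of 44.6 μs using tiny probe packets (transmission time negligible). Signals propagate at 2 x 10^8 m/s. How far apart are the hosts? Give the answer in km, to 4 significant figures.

One-way propagation = RTT/2 = 22.3 μs.
d = s × t = 200000000 × 2.23e-05 = 4.460 km.

4.460 km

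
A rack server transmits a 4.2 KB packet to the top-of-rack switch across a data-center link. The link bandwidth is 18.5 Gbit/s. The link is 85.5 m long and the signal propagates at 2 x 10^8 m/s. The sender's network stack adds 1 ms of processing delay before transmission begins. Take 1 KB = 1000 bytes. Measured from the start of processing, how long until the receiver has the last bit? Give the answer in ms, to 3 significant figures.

1.00 ms

L = 33600 bits.
Transmission delay = L/R = 33600 / 18500000000 = 0.00181622 ms.
Propagation delay = d/s = 85.5 m / 200000000 m/s = 0.0004275 ms.
Plus processing delay 1 ms = 1 ms.
Total = 1.00 ms.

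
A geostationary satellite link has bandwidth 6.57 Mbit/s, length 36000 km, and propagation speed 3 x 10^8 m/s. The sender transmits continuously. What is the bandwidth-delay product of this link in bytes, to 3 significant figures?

98600 bytes

Propagation delay = 36000000 / 300000000 = 0.12 s.
BDP = R × t_prop = 6570000 × 0.12 = 788400 bits.
In bytes: 788400/8 = 98600 bytes.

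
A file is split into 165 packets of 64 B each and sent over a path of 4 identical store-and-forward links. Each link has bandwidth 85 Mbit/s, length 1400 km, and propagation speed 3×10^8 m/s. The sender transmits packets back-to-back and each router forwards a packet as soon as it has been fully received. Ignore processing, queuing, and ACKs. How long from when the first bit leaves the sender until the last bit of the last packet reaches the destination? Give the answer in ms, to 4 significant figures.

19.68 ms

Per-hop transmission t_tx = L/R = 512/85000000 = 0.00602353 ms.
Per-hop propagation t_prop = 1400000/300000000 = 4.66667 ms.
Pipeline fill: first packet needs 4·t_tx to clear all hops; remaining 164 packets each add one t_tx.
Total = (4+165-1)·t_tx + 4·t_prop = 168·0.00602353 + 4·4.66667 = 19.68 ms.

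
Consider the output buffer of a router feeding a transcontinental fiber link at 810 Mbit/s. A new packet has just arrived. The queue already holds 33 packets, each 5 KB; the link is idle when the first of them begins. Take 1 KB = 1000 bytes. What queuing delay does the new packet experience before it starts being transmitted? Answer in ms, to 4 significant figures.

Each queued packet: L/R = 40000/810000000 = 0.0493827 ms.
33 queued → 1.62963 ms.
Queuing delay = 1.630 ms.

1.630 ms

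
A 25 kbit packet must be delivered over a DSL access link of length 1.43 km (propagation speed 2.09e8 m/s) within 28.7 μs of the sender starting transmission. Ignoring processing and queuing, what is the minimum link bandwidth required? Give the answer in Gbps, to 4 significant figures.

Propagation delay = 1430 / 209000000 = 6.84211 μs.
Transmission budget = 28.7 − 6.84211 = 21.8579 μs.
R ≥ L / t_tx = 25000 bits / 2.18579e-05 s = 1.144 Gbps.

1.144 Gbps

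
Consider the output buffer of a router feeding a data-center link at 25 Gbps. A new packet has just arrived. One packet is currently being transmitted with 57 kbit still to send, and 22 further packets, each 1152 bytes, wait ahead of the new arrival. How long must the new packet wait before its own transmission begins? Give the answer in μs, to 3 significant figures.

Each queued packet: L/R = 9216/25000000000 = 0.36864 μs.
22 queued → 8.11008 μs.
Plus remaining 57000 bits of current packet: 2.28 μs.
Queuing delay = 10.4 μs.

10.4 μs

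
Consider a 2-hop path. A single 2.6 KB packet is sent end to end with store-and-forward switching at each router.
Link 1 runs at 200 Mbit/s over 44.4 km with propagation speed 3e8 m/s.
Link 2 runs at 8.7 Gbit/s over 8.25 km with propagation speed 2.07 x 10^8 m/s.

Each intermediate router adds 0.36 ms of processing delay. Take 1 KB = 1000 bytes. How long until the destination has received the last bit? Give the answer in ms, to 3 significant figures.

0.654 ms

L = 20800 bits.
Transmission delays (L/R per hop): 0.104, 0.0023908 ms; sum = 0.106391 ms.
Propagation delays (d/s per hop): 0.148, 0.0398551 ms; sum = 0.187855 ms.
Processing at 1 router(s): 1 × 0.36 ms = 0.36 ms.
End-to-end = 0.654 ms.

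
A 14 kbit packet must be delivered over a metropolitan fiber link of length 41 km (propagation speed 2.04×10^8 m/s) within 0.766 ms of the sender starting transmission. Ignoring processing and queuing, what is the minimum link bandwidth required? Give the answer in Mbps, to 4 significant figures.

24.78 Mbps

Propagation delay = 41000 / 204000000 = 0.20098 ms.
Transmission budget = 0.766 − 0.20098 = 0.56502 ms.
R ≥ L / t_tx = 14000 bits / 0.00056502 s = 24.78 Mbps.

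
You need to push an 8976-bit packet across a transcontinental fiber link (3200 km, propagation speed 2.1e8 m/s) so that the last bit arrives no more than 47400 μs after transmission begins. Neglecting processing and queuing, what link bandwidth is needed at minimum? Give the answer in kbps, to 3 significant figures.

Propagation delay = 3200000 / 210000000 = 15238.1 μs.
Transmission budget = 47400 − 15238.1 = 32161.9 μs.
R ≥ L / t_tx = 8976 bits / 0.0321619 s = 279 kbps.

279 kbps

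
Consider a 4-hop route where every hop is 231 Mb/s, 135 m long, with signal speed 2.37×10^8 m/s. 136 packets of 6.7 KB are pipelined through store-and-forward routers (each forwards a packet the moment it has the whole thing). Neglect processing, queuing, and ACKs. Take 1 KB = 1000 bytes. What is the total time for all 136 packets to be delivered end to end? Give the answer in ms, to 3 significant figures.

32.3 ms

Per-hop transmission t_tx = L/R = 53600/231000000 = 0.232035 ms.
Per-hop propagation t_prop = 135/237000000 = 0.00056962 ms.
Pipeline fill: first packet needs 4·t_tx to clear all hops; remaining 135 packets each add one t_tx.
Total = (4+136-1)·t_tx + 4·t_prop = 139·0.232035 + 4·0.00056962 = 32.3 ms.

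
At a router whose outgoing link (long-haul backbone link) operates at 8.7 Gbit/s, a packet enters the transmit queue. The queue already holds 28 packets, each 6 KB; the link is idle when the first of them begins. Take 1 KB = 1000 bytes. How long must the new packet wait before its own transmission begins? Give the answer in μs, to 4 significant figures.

Each queued packet: L/R = 48000/8700000000 = 5.51724 μs.
28 queued → 154.483 μs.
Queuing delay = 154.5 μs.

154.5 μs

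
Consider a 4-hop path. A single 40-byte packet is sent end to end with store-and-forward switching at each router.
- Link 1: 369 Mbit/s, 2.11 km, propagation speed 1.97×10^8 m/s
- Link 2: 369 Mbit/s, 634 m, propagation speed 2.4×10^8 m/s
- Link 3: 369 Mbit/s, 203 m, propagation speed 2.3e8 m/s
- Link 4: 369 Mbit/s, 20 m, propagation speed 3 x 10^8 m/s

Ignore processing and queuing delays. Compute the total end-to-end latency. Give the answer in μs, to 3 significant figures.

17.8 μs

L = 40 × 8 = 320 bits.
Transmission delay per hop = L/R = 320/369000000 = 0.867209 μs; 4 hops → 3.46883 μs.
Propagation delays (d/s per hop): 10.7107, 2.64167, 0.882609, 0.0666667 μs; sum = 14.3016 μs.
End-to-end = 17.8 μs.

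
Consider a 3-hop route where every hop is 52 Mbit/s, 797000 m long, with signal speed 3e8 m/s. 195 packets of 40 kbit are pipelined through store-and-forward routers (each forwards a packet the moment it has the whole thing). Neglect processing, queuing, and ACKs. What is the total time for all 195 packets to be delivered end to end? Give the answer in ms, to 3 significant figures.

160 ms

Per-hop transmission t_tx = L/R = 40000/52000000 = 0.769231 ms.
Per-hop propagation t_prop = 797000/300000000 = 2.65667 ms.
Pipeline fill: first packet needs 3·t_tx to clear all hops; remaining 194 packets each add one t_tx.
Total = (3+195-1)·t_tx + 3·t_prop = 197·0.769231 + 3·2.65667 = 160 ms.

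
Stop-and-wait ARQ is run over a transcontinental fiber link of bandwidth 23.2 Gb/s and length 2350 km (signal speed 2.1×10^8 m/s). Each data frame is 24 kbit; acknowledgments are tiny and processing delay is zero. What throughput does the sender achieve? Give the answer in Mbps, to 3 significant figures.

1.07 Mbps

t_tx = L/R = 24000/23200000000 = 1.03448e-06 s.
t_prop = 2350000/210000000 = 0.0111905 s; RTT = 0.022381 s.
Cycle = t_tx + RTT = 0.022382 s.
Throughput = L / cycle = 24000 / 0.022382 = 1.07 Mbps.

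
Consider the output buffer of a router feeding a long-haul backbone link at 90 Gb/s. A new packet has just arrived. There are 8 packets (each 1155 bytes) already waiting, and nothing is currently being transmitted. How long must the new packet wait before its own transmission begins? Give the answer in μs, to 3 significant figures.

0.821 μs

Each queued packet: L/R = 9240/90000000000 = 0.102667 μs.
8 queued → 0.821333 μs.
Queuing delay = 0.821 μs.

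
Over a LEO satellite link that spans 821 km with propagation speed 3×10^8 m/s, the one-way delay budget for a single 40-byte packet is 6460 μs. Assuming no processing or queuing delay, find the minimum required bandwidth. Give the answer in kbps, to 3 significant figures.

L = 320 bits.
Propagation delay = 821000 / 300000000 = 2736.67 μs.
Transmission budget = 6460 − 2736.67 = 3723.33 μs.
R ≥ L / t_tx = 320 bits / 0.00372333 s = 85.9 kbps.

85.9 kbps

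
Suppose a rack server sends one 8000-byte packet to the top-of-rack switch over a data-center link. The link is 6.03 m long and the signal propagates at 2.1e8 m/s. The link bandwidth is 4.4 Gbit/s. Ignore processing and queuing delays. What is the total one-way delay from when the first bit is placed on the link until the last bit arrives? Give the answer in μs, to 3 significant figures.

14.6 μs

L = 8000 × 8 = 64000 bits.
Transmission delay = L/R = 64000 / 4400000000 = 14.5455 μs.
Propagation delay = d/s = 6.03 m / 210000000 m/s = 0.0287143 μs.
Total = 14.6 μs.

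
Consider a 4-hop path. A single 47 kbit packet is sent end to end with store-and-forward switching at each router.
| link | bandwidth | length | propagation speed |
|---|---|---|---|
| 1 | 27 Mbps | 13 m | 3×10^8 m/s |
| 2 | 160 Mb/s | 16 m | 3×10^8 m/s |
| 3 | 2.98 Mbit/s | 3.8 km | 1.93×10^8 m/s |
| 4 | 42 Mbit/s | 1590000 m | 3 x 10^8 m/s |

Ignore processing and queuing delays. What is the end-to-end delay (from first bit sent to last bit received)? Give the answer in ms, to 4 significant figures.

L = 47000 bits.
Transmission delays (L/R per hop): 1.74074, 0.29375, 15.7718, 1.11905 ms; sum = 18.9254 ms.
Propagation delays (d/s per hop): 4.33333e-05, 5.33333e-05, 0.0196891, 5.3 ms; sum = 5.31979 ms.
End-to-end = 24.25 ms.

24.25 ms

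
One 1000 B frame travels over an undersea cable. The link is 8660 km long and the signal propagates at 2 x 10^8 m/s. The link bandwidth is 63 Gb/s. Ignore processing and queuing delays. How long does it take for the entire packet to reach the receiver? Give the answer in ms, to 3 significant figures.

L = 1000 × 8 = 8000 bits.
Transmission delay = L/R = 8000 / 63000000000 = 0.000126984 ms.
Propagation delay = d/s = 8660000 m / 200000000 m/s = 43.3 ms.
Total = 43.3 ms.

43.3 ms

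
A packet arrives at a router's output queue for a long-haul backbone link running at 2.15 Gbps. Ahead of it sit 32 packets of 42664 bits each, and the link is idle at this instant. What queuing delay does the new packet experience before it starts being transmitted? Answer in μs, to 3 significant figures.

Each queued packet: L/R = 42664/2150000000 = 19.8437 μs.
32 queued → 634.999 μs.
Queuing delay = 635 μs.

635 μs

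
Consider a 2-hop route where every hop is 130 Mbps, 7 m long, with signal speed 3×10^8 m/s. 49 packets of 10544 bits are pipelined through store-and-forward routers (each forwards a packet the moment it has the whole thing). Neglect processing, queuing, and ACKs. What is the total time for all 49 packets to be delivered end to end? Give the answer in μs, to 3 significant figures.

Per-hop transmission t_tx = L/R = 10544/130000000 = 81.1077 μs.
Per-hop propagation t_prop = 7/300000000 = 0.0233333 μs.
Pipeline fill: first packet needs 2·t_tx to clear all hops; remaining 48 packets each add one t_tx.
Total = (2+49-1)·t_tx + 2·t_prop = 50·81.1077 + 2·0.0233333 = 4060 μs.

4060 μs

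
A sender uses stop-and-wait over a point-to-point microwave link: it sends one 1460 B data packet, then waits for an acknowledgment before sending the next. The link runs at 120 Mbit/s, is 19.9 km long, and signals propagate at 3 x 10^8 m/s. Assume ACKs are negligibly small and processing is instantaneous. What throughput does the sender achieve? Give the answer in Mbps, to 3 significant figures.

50.8 Mbps

t_tx = L/R = 11680/120000000 = 9.73333e-05 s.
t_prop = 19900/300000000 = 6.63333e-05 s; RTT = 0.000132667 s.
Cycle = t_tx + RTT = 0.00023 s.
Throughput = L / cycle = 11680 / 0.00023 = 50.8 Mbps.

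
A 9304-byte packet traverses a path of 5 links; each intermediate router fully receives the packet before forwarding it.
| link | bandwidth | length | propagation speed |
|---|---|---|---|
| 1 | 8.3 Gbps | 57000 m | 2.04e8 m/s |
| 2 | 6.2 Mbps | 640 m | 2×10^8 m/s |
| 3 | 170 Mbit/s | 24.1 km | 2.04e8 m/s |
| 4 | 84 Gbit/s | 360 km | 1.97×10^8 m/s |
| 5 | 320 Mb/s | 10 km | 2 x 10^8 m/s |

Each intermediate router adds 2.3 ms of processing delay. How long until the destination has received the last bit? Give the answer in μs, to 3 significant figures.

L = 9304 × 8 = 74432 bits.
Transmission delays (L/R per hop): 8.96771, 12005.2, 437.835, 0.886095, 232.6 μs; sum = 12685.5 μs.
Propagation delays (d/s per hop): 279.412, 3.2, 118.137, 1827.41, 50 μs; sum = 2278.16 μs.
Processing at 4 router(s): 4 × 2.3 ms = 9200 μs.
End-to-end = 24200 μs.

24200 μs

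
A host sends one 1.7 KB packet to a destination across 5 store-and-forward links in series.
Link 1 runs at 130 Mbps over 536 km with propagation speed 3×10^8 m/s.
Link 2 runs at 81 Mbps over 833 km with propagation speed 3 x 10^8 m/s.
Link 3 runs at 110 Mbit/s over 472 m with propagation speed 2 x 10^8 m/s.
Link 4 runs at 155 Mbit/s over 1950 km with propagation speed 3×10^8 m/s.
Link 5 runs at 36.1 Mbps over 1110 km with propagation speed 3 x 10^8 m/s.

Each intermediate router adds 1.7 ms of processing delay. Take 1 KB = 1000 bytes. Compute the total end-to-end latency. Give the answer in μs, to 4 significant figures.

22430 μs

L = 13600 bits.
Transmission delays (L/R per hop): 104.615, 167.901, 123.636, 87.7419, 376.731 μs; sum = 860.626 μs.
Propagation delays (d/s per hop): 1786.67, 2776.67, 2.36, 6500, 3700 μs; sum = 14765.7 μs.
Processing at 4 router(s): 4 × 1.7 ms = 6800 μs.
End-to-end = 22430 μs.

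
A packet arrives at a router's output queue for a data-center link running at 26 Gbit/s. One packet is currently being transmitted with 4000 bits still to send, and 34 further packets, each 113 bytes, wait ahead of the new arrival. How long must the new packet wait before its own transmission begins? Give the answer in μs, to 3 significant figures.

1.34 μs

Each queued packet: L/R = 904/26000000000 = 0.0347692 μs.
34 queued → 1.18215 μs.
Plus remaining 4000 bits of current packet: 0.153846 μs.
Queuing delay = 1.34 μs.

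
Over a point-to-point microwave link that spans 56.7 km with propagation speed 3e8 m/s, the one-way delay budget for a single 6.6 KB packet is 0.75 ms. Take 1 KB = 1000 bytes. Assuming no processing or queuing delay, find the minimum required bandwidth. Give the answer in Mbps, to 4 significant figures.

L = 52800 bits.
Propagation delay = 56700 / 300000000 = 0.189 ms.
Transmission budget = 0.75 − 0.189 = 0.561 ms.
R ≥ L / t_tx = 52800 bits / 0.000561 s = 94.12 Mbps.

94.12 Mbps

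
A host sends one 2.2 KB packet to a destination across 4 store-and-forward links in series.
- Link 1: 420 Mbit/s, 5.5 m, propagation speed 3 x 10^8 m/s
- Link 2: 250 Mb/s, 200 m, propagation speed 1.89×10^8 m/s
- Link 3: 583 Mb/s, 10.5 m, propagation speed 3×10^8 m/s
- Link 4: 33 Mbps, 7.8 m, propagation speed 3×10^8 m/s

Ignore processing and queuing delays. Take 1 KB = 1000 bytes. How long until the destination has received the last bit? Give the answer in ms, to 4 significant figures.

0.6770 ms

L = 17600 bits.
Transmission delays (L/R per hop): 0.0419048, 0.0704, 0.0301887, 0.533333 ms; sum = 0.675827 ms.
Propagation delays (d/s per hop): 1.83333e-05, 0.0010582, 3.5e-05, 2.6e-05 ms; sum = 0.00113753 ms.
End-to-end = 0.6770 ms.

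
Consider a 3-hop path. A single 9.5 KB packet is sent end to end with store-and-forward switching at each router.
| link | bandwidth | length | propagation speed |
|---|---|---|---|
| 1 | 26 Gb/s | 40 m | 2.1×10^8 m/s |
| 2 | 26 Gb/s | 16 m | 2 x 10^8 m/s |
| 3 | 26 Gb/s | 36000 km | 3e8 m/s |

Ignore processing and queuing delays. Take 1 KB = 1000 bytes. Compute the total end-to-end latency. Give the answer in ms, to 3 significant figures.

120 ms

L = 76000 bits.
Transmission delay per hop = L/R = 76000/26000000000 = 0.00292308 ms; 3 hops → 0.00876923 ms.
Propagation delays (d/s per hop): 0.000190476, 8e-05, 120 ms; sum = 120 ms.
End-to-end = 120 ms.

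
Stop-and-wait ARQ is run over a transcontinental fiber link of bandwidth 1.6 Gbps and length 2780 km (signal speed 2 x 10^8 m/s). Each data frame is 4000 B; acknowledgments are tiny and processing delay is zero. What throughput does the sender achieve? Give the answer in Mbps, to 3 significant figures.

1.15 Mbps

t_tx = L/R = 32000/1600000000 = 2e-05 s.
t_prop = 2780000/200000000 = 0.0139 s; RTT = 0.0278 s.
Cycle = t_tx + RTT = 0.02782 s.
Throughput = L / cycle = 32000 / 0.02782 = 1.15 Mbps.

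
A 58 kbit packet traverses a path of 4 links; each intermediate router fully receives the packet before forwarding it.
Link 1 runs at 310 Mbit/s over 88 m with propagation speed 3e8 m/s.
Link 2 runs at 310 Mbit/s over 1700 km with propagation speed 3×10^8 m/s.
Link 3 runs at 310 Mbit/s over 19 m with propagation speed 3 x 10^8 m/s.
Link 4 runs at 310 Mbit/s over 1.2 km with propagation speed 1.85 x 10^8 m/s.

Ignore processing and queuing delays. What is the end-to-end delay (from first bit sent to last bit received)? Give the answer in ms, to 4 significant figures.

L = 58000 bits.
Transmission delay per hop = L/R = 58000/310000000 = 0.187097 ms; 4 hops → 0.748387 ms.
Propagation delays (d/s per hop): 0.000293333, 5.66667, 6.33333e-05, 0.00648649 ms; sum = 5.67351 ms.
End-to-end = 6.422 ms.

6.422 ms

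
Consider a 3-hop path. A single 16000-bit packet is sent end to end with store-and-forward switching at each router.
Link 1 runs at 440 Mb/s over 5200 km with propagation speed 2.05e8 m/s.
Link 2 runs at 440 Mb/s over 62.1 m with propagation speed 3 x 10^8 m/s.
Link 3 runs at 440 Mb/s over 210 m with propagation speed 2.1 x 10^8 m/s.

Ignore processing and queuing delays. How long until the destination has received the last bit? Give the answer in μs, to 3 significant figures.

25500 μs

Transmission delay per hop = L/R = 16000/440000000 = 36.3636 μs; 3 hops → 109.091 μs.
Propagation delays (d/s per hop): 25365.9, 0.207, 1 μs; sum = 25367.1 μs.
End-to-end = 25500 μs.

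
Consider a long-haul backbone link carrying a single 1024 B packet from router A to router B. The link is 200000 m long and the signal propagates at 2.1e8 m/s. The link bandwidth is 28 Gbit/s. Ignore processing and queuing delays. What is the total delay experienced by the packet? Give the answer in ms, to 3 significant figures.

L = 1024 × 8 = 8192 bits.
Transmission delay = L/R = 8192 / 28000000000 = 0.000292571 ms.
Propagation delay = d/s = 200000 m / 210000000 m/s = 0.952381 ms.
Total = 0.953 ms.

0.953 ms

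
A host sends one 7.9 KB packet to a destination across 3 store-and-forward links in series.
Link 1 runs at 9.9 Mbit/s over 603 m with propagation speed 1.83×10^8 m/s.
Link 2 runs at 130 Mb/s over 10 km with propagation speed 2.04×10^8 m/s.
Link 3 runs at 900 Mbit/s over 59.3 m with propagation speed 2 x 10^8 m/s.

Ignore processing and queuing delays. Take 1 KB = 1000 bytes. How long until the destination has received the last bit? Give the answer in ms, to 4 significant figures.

6.993 ms

L = 63200 bits.
Transmission delays (L/R per hop): 6.38384, 0.486154, 0.0702222 ms; sum = 6.94021 ms.
Propagation delays (d/s per hop): 0.00329508, 0.0490196, 0.0002965 ms; sum = 0.0526112 ms.
End-to-end = 6.993 ms.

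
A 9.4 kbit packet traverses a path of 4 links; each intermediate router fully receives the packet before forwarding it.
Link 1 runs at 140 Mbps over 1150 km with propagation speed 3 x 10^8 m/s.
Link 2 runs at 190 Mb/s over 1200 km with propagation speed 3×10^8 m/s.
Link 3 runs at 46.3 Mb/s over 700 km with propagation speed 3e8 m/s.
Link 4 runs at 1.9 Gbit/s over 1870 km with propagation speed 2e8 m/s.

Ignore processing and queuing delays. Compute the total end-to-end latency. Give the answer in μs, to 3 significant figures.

19800 μs

L = 9400 bits.
Transmission delays (L/R per hop): 67.1429, 49.4737, 203.024, 4.94737 μs; sum = 324.588 μs.
Propagation delays (d/s per hop): 3833.33, 4000, 2333.33, 9350 μs; sum = 19516.7 μs.
End-to-end = 19800 μs.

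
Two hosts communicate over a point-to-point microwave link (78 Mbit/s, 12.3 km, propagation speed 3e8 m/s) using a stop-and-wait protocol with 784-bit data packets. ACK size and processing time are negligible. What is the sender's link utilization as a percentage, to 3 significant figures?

10.9 %

t_tx = L/R = 784/78000000 = 1.00513e-05 s.
t_prop = 12300/300000000 = 4.1e-05 s; RTT = 8.2e-05 s.
Cycle = t_tx + RTT = 9.20513e-05 s.
Utilization = t_tx / cycle = 1.00513e-05/9.20513e-05 = 10.9 %.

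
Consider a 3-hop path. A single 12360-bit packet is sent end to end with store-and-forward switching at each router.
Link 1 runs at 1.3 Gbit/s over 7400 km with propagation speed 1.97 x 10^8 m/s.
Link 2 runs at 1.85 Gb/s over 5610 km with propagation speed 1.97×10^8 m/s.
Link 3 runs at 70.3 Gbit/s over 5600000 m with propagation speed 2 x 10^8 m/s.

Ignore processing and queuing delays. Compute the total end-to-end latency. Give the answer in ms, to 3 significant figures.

94.1 ms

Transmission delays (L/R per hop): 0.00950769, 0.00668108, 0.000175818 ms; sum = 0.0163646 ms.
Propagation delays (d/s per hop): 37.5635, 28.4772, 28 ms; sum = 94.0406 ms.
End-to-end = 94.1 ms.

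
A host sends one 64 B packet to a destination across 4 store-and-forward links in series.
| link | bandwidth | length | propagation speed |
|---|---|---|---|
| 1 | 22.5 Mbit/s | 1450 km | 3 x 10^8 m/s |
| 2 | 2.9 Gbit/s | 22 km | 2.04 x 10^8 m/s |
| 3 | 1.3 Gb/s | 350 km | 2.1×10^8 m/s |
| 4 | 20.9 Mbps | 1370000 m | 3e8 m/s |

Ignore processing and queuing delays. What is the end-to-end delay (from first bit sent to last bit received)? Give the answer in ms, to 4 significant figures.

L = 64 × 8 = 512 bits.
Transmission delays (L/R per hop): 0.0227556, 0.000176552, 0.000393846, 0.0244976 ms; sum = 0.0478236 ms.
Propagation delays (d/s per hop): 4.83333, 0.107843, 1.66667, 4.56667 ms; sum = 11.1745 ms.
End-to-end = 11.22 ms.

11.22 ms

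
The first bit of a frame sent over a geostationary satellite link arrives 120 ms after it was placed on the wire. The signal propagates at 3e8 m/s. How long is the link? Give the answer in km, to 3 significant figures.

d = s × t_prop = 300000000 × 0.12 = 36000 km.

36000 km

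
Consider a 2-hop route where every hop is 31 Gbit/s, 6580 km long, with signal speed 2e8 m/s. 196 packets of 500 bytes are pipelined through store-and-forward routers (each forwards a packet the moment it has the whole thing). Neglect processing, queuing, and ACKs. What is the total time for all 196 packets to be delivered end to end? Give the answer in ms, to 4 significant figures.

65.83 ms

Per-hop transmission t_tx = L/R = 4000/31000000000 = 0.000129032 ms.
Per-hop propagation t_prop = 6580000/200000000 = 32.9 ms.
Pipeline fill: first packet needs 2·t_tx to clear all hops; remaining 195 packets each add one t_tx.
Total = (2+196-1)·t_tx + 2·t_prop = 197·0.000129032 + 2·32.9 = 65.83 ms.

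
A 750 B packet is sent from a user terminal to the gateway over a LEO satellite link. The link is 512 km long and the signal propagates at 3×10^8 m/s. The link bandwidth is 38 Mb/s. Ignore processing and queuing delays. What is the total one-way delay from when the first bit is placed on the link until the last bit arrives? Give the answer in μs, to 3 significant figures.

1860 μs

L = 750 × 8 = 6000 bits.
Transmission delay = L/R = 6000 / 38000000 = 157.895 μs.
Propagation delay = d/s = 512000 m / 300000000 m/s = 1706.67 μs.
Total = 1860 μs.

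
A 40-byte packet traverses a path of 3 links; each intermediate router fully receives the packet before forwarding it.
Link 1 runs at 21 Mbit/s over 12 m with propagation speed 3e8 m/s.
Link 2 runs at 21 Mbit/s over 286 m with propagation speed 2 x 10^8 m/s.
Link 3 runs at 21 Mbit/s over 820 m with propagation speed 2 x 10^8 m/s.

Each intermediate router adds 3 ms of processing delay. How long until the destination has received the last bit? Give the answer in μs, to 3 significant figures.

L = 40 × 8 = 320 bits.
Transmission delay per hop = L/R = 320/21000000 = 15.2381 μs; 3 hops → 45.7143 μs.
Propagation delays (d/s per hop): 0.04, 1.43, 4.1 μs; sum = 5.57 μs.
Processing at 2 router(s): 2 × 3 ms = 6000 μs.
End-to-end = 6050 μs.

6050 μs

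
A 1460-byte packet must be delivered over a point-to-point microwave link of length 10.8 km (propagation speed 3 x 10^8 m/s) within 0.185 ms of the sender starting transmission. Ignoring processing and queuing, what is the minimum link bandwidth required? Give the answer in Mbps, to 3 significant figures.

L = 11680 bits.
Propagation delay = 10800 / 300000000 = 0.036 ms.
Transmission budget = 0.185 − 0.036 = 0.149 ms.
R ≥ L / t_tx = 11680 bits / 0.000149 s = 78.4 Mbps.

78.4 Mbps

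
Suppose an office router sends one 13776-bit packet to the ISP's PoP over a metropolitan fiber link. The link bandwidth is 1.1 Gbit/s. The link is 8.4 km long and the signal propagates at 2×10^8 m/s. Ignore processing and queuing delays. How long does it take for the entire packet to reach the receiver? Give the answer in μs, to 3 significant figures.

54.5 μs

Transmission delay = L/R = 13776 / 1100000000 = 12.5236 μs.
Propagation delay = d/s = 8400 m / 200000000 m/s = 42 μs.
Total = 54.5 μs.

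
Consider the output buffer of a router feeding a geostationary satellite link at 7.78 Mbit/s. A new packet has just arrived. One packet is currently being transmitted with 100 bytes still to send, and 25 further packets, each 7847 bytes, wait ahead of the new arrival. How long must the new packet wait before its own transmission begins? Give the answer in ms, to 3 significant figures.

202 ms

Each queued packet: L/R = 62776/7780000 = 8.06889 ms.
25 queued → 201.722 ms.
Plus remaining 800 bits of current packet: 0.102828 ms.
Queuing delay = 202 ms.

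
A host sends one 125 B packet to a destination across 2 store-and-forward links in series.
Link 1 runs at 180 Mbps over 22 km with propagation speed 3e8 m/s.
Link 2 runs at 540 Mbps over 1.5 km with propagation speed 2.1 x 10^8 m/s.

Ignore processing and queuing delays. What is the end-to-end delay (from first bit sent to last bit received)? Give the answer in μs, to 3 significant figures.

L = 125 × 8 = 1000 bits.
Transmission delays (L/R per hop): 5.55556, 1.85185 μs; sum = 7.40741 μs.
Propagation delays (d/s per hop): 73.3333, 7.14286 μs; sum = 80.4762 μs.
End-to-end = 87.9 μs.

87.9 μs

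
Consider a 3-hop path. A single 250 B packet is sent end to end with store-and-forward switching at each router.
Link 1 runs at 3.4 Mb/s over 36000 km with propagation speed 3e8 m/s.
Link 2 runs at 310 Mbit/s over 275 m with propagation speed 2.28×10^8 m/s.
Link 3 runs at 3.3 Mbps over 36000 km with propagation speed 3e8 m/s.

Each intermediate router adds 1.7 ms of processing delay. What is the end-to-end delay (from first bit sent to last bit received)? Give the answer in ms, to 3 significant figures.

L = 250 × 8 = 2000 bits.
Transmission delays (L/R per hop): 0.588235, 0.00645161, 0.606061 ms; sum = 1.20075 ms.
Propagation delays (d/s per hop): 120, 0.00120614, 120 ms; sum = 240.001 ms.
Processing at 2 router(s): 2 × 1.7 ms = 3.4 ms.
End-to-end = 245 ms.

245 ms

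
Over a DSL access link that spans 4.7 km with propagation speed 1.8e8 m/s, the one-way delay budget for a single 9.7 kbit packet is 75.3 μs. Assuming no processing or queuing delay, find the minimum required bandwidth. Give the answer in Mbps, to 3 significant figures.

197 Mbps

Propagation delay = 4700 / 180000000 = 26.1111 μs.
Transmission budget = 75.3 − 26.1111 = 49.1889 μs.
R ≥ L / t_tx = 9700 bits / 4.91889e-05 s = 197 Mbps.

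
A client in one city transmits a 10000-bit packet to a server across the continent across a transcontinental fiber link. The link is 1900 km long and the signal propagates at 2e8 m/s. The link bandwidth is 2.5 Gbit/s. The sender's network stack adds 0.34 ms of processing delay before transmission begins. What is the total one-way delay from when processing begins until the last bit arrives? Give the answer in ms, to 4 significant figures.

Transmission delay = L/R = 10000 / 2500000000 = 0.004 ms.
Propagation delay = d/s = 1900000 m / 200000000 m/s = 9.5 ms.
Plus processing delay 0.34 ms = 0.34 ms.
Total = 9.844 ms.

9.844 ms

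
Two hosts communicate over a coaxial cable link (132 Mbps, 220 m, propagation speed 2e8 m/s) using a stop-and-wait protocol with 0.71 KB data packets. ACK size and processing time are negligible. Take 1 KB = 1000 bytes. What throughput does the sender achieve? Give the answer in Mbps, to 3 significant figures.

t_tx = L/R = 5680/132000000 = 4.30303e-05 s.
t_prop = 220/200000000 = 1.1e-06 s; RTT = 2.2e-06 s.
Cycle = t_tx + RTT = 4.52303e-05 s.
Throughput = L / cycle = 5680 / 4.52303e-05 = 126 Mbps.

126 Mbps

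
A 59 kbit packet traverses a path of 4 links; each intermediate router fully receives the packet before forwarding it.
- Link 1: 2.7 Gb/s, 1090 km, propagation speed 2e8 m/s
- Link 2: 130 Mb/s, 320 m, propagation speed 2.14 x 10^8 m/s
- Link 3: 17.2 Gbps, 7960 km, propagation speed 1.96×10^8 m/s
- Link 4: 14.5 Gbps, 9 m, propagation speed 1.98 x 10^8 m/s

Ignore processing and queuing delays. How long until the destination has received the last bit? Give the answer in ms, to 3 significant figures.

L = 59000 bits.
Transmission delays (L/R per hop): 0.0218519, 0.453846, 0.00343023, 0.00406897 ms; sum = 0.483197 ms.
Propagation delays (d/s per hop): 5.45, 0.00149533, 40.6122, 4.54545e-05 ms; sum = 46.0638 ms.
End-to-end = 46.5 ms.

46.5 ms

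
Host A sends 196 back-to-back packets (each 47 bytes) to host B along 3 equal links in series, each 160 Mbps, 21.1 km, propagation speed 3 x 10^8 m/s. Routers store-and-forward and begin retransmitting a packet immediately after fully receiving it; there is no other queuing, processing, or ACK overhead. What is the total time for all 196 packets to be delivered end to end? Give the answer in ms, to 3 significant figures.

0.676 ms

Per-hop transmission t_tx = L/R = 376/160000000 = 0.00235 ms.
Per-hop propagation t_prop = 21100/300000000 = 0.0703333 ms.
Pipeline fill: first packet needs 3·t_tx to clear all hops; remaining 195 packets each add one t_tx.
Total = (3+196-1)·t_tx + 3·t_prop = 198·0.00235 + 3·0.0703333 = 0.676 ms.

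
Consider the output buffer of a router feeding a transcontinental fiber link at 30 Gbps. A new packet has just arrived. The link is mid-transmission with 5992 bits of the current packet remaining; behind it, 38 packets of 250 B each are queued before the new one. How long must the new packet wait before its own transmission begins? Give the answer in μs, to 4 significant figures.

2.733 μs

Each queued packet: L/R = 2000/30000000000 = 0.0666667 μs.
38 queued → 2.53333 μs.
Plus remaining 5992 bits of current packet: 0.199733 μs.
Queuing delay = 2.733 μs.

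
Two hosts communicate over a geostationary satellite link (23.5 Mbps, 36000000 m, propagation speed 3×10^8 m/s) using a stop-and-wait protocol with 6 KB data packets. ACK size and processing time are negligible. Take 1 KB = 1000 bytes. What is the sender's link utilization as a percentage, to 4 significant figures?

t_tx = L/R = 48000/23500000 = 0.00204255 s.
t_prop = 36000000/300000000 = 0.12 s; RTT = 0.24 s.
Cycle = t_tx + RTT = 0.242043 s.
Utilization = t_tx / cycle = 0.00204255/0.242043 = 0.8439 %.

0.8439 %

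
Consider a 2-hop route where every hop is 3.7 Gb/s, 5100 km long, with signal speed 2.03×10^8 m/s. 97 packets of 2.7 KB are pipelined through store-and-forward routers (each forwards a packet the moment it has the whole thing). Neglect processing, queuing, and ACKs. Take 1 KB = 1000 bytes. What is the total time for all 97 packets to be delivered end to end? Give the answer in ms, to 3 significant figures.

Per-hop transmission t_tx = L/R = 21600/3700000000 = 0.00583784 ms.
Per-hop propagation t_prop = 5100000/2.03e+08 = 25.1232 ms.
Pipeline fill: first packet needs 2·t_tx to clear all hops; remaining 96 packets each add one t_tx.
Total = (2+97-1)·t_tx + 2·t_prop = 98·0.00583784 + 2·25.1232 = 50.8 ms.

50.8 ms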